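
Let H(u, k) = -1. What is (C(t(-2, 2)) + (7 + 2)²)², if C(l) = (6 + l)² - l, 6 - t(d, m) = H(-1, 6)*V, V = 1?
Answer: 59049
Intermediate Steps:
t(d, m) = 7 (t(d, m) = 6 - (-1) = 6 - 1*(-1) = 6 + 1 = 7)
(C(t(-2, 2)) + (7 + 2)²)² = (((6 + 7)² - 1*7) + (7 + 2)²)² = ((13² - 7) + 9²)² = ((169 - 7) + 81)² = (162 + 81)² = 243² = 59049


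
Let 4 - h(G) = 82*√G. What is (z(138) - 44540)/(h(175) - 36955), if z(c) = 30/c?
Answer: 37853158665/31376593123 - 420010150*√7/31376593123 ≈ 1.1710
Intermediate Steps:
h(G) = 4 - 82*√G
(z(138) - 44540)/(h(175) - 36955) = (30/138 - 44540)/((4 - 410*√7) - 36955) = (30*(1/138) - 44540)/((4 - 410*√7) - 36955) = (5/23 - 44540)/((4 - 410*√7) - 36955) = -1024415/(23*(-36951 - 410*√7))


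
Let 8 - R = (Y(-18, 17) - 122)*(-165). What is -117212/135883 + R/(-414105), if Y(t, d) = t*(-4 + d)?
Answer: -40557394904/56269829715 ≈ -0.72077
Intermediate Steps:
R = -58732 (R = 8 - (-18*(-4 + 17) - 122)*(-165) = 8 - (-18*13 - 122)*(-165) = 8 - (-234 - 122)*(-165) = 8 - (-356)*(-165) = 8 - 1*58740 = 8 - 58740 = -58732)
-117212/135883 + R/(-414105) = -117212/135883 - 58732/(-414105) = -117212*1/135883 - 58732*(-1/414105) = -117212/135883 + 58732/414105 = -40557394904/56269829715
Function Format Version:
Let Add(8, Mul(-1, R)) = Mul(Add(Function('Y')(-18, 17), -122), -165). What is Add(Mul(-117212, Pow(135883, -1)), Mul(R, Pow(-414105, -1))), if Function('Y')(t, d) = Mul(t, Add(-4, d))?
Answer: Rational(-40557394904, 56269829715) ≈ -0.72077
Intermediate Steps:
R = -58732 (R = Add(8, Mul(-1, Mul(Add(Mul(-18, Add(-4, 17)), -122), -165))) = Add(8, Mul(-1, Mul(Add(Mul(-18, 13), -122), -165))) = Add(8, Mul(-1, Mul(Add(-234, -122), -165))) = Add(8, Mul(-1, Mul(-356, -165))) = Add(8, Mul(-1, 58740)) = Add(8, -58740) = -58732)
Add(Mul(-117212, Pow(135883, -1)), Mul(R, Pow(-414105, -1))) = Add(Mul(-117212, Pow(135883, -1)), Mul(-58732, Pow(-414105, -1))) = Add(Mul(-117212, Rational(1, 135883)), Mul(-58732, Rational(-1, 414105))) = Add(Rational(-117212, 135883), Rational(58732, 414105)) = Rational(-40557394904, 56269829715)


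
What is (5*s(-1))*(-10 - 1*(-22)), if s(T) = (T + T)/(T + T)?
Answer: 60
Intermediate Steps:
s(T) = 1 (s(T) = (2*T)/((2*T)) = (2*T)*(1/(2*T)) = 1)
(5*s(-1))*(-10 - 1*(-22)) = (5*1)*(-10 - 1*(-22)) = 5*(-10 + 22) = 5*12 = 60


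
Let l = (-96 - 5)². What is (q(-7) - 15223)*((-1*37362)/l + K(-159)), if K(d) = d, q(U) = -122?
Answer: 25462280745/10201 ≈ 2.4961e+6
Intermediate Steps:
l = 10201 (l = (-101)² = 10201)
(q(-7) - 15223)*((-1*37362)/l + K(-159)) = (-122 - 15223)*(-1*37362/10201 - 159) = -15345*(-37362*1/10201 - 159) = -15345*(-37362/10201 - 159) = -15345*(-1659321/10201) = 25462280745/10201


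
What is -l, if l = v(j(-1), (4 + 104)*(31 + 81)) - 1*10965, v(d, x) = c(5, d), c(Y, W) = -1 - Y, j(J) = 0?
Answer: 10971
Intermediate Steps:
v(d, x) = -6 (v(d, x) = -1 - 1*5 = -1 - 5 = -6)
l = -10971 (l = -6 - 1*10965 = -6 - 10965 = -10971)
-l = -1*(-10971) = 10971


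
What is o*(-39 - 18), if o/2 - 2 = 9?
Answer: -1254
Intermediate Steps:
o = 22 (o = 4 + 2*9 = 4 + 18 = 22)
o*(-39 - 18) = 22*(-39 - 18) = 22*(-57) = -1254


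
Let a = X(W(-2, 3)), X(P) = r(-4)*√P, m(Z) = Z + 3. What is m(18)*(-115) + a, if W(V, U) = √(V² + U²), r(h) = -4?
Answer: -2415 - 4*13^(¼) ≈ -2422.6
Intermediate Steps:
m(Z) = 3 + Z
W(V, U) = √(U² + V²)
X(P) = -4*√P
a = -4*13^(¼) (a = -4*(3² + (-2)²)^(¼) = -4*(9 + 4)^(¼) = -4*13^(¼) ≈ -7.5953)
m(18)*(-115) + a = (3 + 18)*(-115) - 4*13^(¼) = 21*(-115) - 4*13^(¼) = -2415 - 4*13^(¼)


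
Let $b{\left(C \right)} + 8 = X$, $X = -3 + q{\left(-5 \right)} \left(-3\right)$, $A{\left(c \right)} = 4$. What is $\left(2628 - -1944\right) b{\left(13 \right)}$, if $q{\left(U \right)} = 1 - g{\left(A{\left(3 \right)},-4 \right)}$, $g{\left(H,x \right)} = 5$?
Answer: $4572$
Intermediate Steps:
$q{\left(U \right)} = -4$ ($q{\left(U \right)} = 1 - 5 = -4$)
$X = 9$ ($X = -3 - -12 = -3 + 12 = 9$)
$b{\left(C \right)} = 1$ ($b{\left(C \right)} = -8 + 9 = 1$)
$\left(2628 - -1944\right) b{\left(13 \right)} = \left(2628 - -1944\right) 1 = \left(2628 + 1944\right) 1 = 4572 \cdot 1 = 4572$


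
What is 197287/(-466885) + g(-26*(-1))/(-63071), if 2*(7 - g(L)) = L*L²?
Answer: -8343371192/29446903835 ≈ -0.28334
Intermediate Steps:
g(L) = 7 - L³/2 (g(L) = 7 - L*L²/2 = 7 - L³/2)
197287/(-466885) + g(-26*(-1))/(-63071) = 197287/(-466885) + (7 - (-26*(-1))³/2)/(-63071) = 197287*(-1/466885) + (7 - ½*26³)*(-1/63071) = -197287/466885 + (7 - ½*17576)*(-1/63071) = -197287/466885 + (7 - 8788)*(-1/63071) = -197287/466885 - 8781*(-1/63071) = -197287/466885 + 8781/63071 = -8343371192/29446903835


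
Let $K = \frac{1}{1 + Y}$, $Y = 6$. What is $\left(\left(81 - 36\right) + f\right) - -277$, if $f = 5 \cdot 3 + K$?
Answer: $\frac{2360}{7} \approx 337.14$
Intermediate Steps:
$K = \frac{1}{7}$ ($K = \frac{1}{1 + 6} = \frac{1}{7} \approx 0.14286$)
$f = \frac{106}{7}$ ($f = 5 \cdot 3 + \frac{1}{7} = 15 + \frac{1}{7} = \frac{106}{7} \approx 15.143$)
$\left(\left(81 - 36\right) + f\right) - -277 = \left(\left(81 - 36\right) + \frac{106}{7}\right) - -277 = \left(45 + \frac{106}{7}\right) + 277 = \frac{421}{7} + 277 = \frac{2360}{7}$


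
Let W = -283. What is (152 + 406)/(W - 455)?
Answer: -31/41 ≈ -0.75610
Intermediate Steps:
(152 + 406)/(W - 455) = (152 + 406)/(-283 - 455) = 558/(-738) = 558*(-1/738) = -31/41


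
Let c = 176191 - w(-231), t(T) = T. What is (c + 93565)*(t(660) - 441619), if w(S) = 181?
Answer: -118871522425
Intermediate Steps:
c = 176010 (c = 176191 - 1*181 = 176191 - 181 = 176010)
(c + 93565)*(t(660) - 441619) = (176010 + 93565)*(660 - 441619) = 269575*(-440959) = -118871522425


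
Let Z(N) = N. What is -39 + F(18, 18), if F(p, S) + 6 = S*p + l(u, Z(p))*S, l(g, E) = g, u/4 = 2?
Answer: 423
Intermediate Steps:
u = 8 (u = 4*2 = 8)
F(p, S) = -6 + 8*S + S*p (F(p, S) = -6 + (S*p + 8*S) = -6 + (8*S + S*p) = -6 + 8*S + S*p)
-39 + F(18, 18) = -39 + (-6 + 8*18 + 18*18) = -39 + (-6 + 144 + 324) = -39 + 462 = 423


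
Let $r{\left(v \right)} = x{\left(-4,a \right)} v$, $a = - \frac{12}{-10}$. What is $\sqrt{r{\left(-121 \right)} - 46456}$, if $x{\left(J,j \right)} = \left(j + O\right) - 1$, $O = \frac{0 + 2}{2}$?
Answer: $\frac{i \sqrt{1165030}}{5} \approx 215.87 i$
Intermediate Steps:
$O = 1$ ($O = 2 \cdot \frac{1}{2} = 1$)
$a = \frac{6}{5}$ ($a = \left(-12\right) \left(- \frac{1}{10}\right) = \frac{6}{5} \approx 1.2$)
$x{\left(J,j \right)} = j$ ($x{\left(J,j \right)} = \left(j + 1\right) - 1 = \left(1 + j\right) - 1 = j$)
$r{\left(v \right)} = \frac{6 v}{5}$
$\sqrt{r{\left(-121 \right)} - 46456} = \sqrt{\frac{6}{5} \left(-121\right) - 46456} = \sqrt{- \frac{726}{5} - 46456} = \sqrt{- \frac{233006}{5}} = \frac{i \sqrt{1165030}}{5}$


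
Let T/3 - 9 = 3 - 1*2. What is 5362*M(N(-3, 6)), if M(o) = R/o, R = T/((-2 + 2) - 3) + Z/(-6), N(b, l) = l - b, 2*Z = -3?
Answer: -34853/6 ≈ -5808.8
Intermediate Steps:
T = 30 (T = 27 + 3*(3 - 1*2) = 27 + 3*(3 - 2) = 27 + 3*1 = 27 + 3 = 30)
Z = -3/2 (Z = (1/2)*(-3) = -3/2 ≈ -1.5000)
R = -39/4 (R = 30/((-2 + 2) - 3) - 3/2/(-6) = 30/(0 - 3) - 3/2*(-1/6) = 30/(-3) + 1/4 = 30*(-1/3) + 1/4 = -10 + 1/4 = -39/4 ≈ -9.7500)
M(o) = -39/(4*o)
5362*M(N(-3, 6)) = 5362*(-39/(4*(6 - 1*(-3)))) = 5362*(-39/(4*(6 + 3))) = 5362*(-39/4/9) = 5362*(-39/4*1/9) = 5362*(-13/12) = -34853/6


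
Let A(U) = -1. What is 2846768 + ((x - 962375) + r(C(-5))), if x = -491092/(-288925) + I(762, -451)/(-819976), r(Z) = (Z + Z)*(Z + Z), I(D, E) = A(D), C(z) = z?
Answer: 63779798579011731/33844509400 ≈ 1.8845e+6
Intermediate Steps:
I(D, E) = -1
r(Z) = 4*Z**2 (r(Z) = (2*Z)*(2*Z) = 4*Z**2)
x = 57526277531/33844509400 (x = -491092/(-288925) - 1/(-819976) = -491092*(-1/288925) - 1*(-1/819976) = 70156/41275 + 1/819976 = 57526277531/33844509400 ≈ 1.6997)
2846768 + ((x - 962375) + r(C(-5))) = 2846768 + ((57526277531/33844509400 - 962375) + 4*(-5)**2) = 2846768 + (-32571052207547469/33844509400 + 4*25) = 2846768 + (-32571052207547469/33844509400 + 100) = 2846768 - 32567667756607469/33844509400 = 63779798579011731/33844509400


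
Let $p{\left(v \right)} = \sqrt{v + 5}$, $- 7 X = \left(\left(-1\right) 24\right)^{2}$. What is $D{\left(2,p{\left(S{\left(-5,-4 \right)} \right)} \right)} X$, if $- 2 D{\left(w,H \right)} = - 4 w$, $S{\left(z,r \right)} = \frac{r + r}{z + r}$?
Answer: $- \frac{2304}{7} \approx -329.14$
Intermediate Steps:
$S{\left(z,r \right)} = \frac{2 r}{r + z}$
$X = - \frac{576}{7}$ ($X = - \frac{\left(\left(-1\right) 24\right)^{2}}{7} = - \frac{\left(-24\right)^{2}}{7} = \left(- \frac{1}{7}\right) 576 = - \frac{576}{7} \approx -82.286$)
$p{\left(v \right)} = \sqrt{5 + v}$
$D{\left(w,H \right)} = 2 w$ ($D{\left(w,H \right)} = - \frac{\left(-4\right) w}{2} = 2 w$)
$D{\left(2,p{\left(S{\left(-5,-4 \right)} \right)} \right)} X = 2 \cdot 2 \left(- \frac{576}{7}\right) = 4 \left(- \frac{576}{7}\right) = - \frac{2304}{7}$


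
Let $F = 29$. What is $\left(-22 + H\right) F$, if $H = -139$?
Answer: $-4669$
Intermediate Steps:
$\left(-22 + H\right) F = \left(-22 - 139\right) 29 = \left(-161\right) 29 = -4669$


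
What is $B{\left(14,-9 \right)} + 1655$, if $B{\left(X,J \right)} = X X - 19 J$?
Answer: $2022$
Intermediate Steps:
$B{\left(X,J \right)} = X^{2} - 19 J$
$B{\left(14,-9 \right)} + 1655 = \left(14^{2} - -171\right) + 1655 = \left(196 + 171\right) + 1655 = 367 + 1655 = 2022$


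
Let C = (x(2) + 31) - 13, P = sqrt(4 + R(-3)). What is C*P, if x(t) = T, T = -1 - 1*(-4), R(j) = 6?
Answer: 21*sqrt(10) ≈ 66.408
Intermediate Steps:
T = 3 (T = -1 + 4 = 3)
x(t) = 3
P = sqrt(10) (P = sqrt(4 + 6) = sqrt(10) ≈ 3.1623)
C = 21 (C = (3 + 31) - 13 = 34 - 13 = 21)
C*P = 21*sqrt(10)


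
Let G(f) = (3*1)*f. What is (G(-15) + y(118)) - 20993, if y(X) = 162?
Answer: -20876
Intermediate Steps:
G(f) = 3*f
(G(-15) + y(118)) - 20993 = (3*(-15) + 162) - 20993 = (-45 + 162) - 20993 = 117 - 20993 = -20876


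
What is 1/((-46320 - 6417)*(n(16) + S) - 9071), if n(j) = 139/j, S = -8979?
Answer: 16/7568932789 ≈ 2.1139e-9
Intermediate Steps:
1/((-46320 - 6417)*(n(16) + S) - 9071) = 1/((-46320 - 6417)*(139/16 - 8979) - 9071) = 1/(-52737*(139*(1/16) - 8979) - 9071) = 1/(-52737*(139/16 - 8979) - 9071) = 1/(-52737*(-143525/16) - 9071) = 1/(7569077925/16 - 9071) = 1/(7568932789/16) = 16/7568932789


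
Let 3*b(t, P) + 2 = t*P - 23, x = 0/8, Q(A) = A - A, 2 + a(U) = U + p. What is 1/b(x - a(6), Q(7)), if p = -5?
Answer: -3/25 ≈ -0.12000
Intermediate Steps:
a(U) = -7 + U (a(U) = -2 + (U - 5) = -2 + (-5 + U) = -7 + U)
Q(A) = 0
x = 0 (x = 0*(⅛) = 0)
b(t, P) = -25/3 + P*t/3 (b(t, P) = -⅔ + (t*P - 23)/3 = -⅔ + (P*t - 23)/3 = -⅔ + (-23 + P*t)/3 = -⅔ + (-23/3 + P*t/3) = -25/3 + P*t/3)
1/b(x - a(6), Q(7)) = 1/(-25/3 + (⅓)*0*(0 - (-7 + 6))) = 1/(-25/3 + (⅓)*0*(0 - 1*(-1))) = 1/(-25/3 + (⅓)*0*(0 + 1)) = 1/(-25/3 + (⅓)*0*1) = 1/(-25/3 + 0) = 1/(-25/3) = -3/25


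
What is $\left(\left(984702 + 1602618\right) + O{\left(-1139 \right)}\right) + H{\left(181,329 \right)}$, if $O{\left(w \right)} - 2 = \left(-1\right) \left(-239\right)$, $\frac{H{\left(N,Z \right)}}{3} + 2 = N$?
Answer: $2588098$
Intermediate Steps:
$H{\left(N,Z \right)} = -6 + 3 N$
$O{\left(w \right)} = 241$ ($O{\left(w \right)} = 2 - -239 = 2 + 239 = 241$)
$\left(\left(984702 + 1602618\right) + O{\left(-1139 \right)}\right) + H{\left(181,329 \right)} = \left(\left(984702 + 1602618\right) + 241\right) + \left(-6 + 3 \cdot 181\right) = \left(2587320 + 241\right) + \left(-6 + 543\right) = 2587561 + 537 = 2588098$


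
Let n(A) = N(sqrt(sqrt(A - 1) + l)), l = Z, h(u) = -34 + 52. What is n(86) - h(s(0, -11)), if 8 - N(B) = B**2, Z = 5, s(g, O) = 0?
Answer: -15 - sqrt(85) ≈ -24.220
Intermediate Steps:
h(u) = 18
l = 5
N(B) = 8 - B**2
n(A) = 3 - sqrt(-1 + A) (n(A) = 8 - (sqrt(sqrt(A - 1) + 5))**2 = 8 - (sqrt(sqrt(-1 + A) + 5))**2 = 8 - (sqrt(5 + sqrt(-1 + A)))**2 = 8 - (5 + sqrt(-1 + A)) = 8 + (-5 - sqrt(-1 + A)) = 3 - sqrt(-1 + A))
n(86) - h(s(0, -11)) = (3 - sqrt(-1 + 86)) - 1*18 = (3 - sqrt(85)) - 18 = -15 - sqrt(85)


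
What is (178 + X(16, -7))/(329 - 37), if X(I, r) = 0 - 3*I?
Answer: 65/146 ≈ 0.44521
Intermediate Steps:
X(I, r) = -3*I
(178 + X(16, -7))/(329 - 37) = (178 - 3*16)/(329 - 37) = (178 - 48)/292 = 130*(1/292) = 65/146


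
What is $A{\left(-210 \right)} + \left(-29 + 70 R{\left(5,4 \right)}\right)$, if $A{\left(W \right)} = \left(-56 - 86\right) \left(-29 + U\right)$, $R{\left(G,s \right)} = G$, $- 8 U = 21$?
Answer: $\frac{19247}{4} \approx 4811.8$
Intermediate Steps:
$U = - \frac{21}{8}$ ($U = \left(- \frac{1}{8}\right) 21 = - \frac{21}{8} \approx -2.625$)
$A{\left(W \right)} = \frac{17963}{4}$ ($A{\left(W \right)} = \left(-56 - 86\right) \left(-29 - \frac{21}{8}\right) = \left(-142\right) \left(- \frac{253}{8}\right) = \frac{17963}{4}$)
$A{\left(-210 \right)} + \left(-29 + 70 R{\left(5,4 \right)}\right) = \frac{17963}{4} + \left(-29 + 70 \cdot 5\right) = \frac{17963}{4} + \left(-29 + 350\right) = \frac{17963}{4} + 321 = \frac{19247}{4}$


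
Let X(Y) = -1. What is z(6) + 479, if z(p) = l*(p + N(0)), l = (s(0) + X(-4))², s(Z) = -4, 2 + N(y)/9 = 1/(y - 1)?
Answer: -46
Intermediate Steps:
N(y) = -18 + 9/(-1 + y) (N(y) = -18 + 9/(y - 1) = -18 + 9/(-1 + y))
l = 25 (l = (-4 - 1)² = (-5)² = 25)
z(p) = -675 + 25*p (z(p) = 25*(p + 9*(3 - 2*0)/(-1 + 0)) = 25*(p + 9*(3 + 0)/(-1)) = 25*(p + 9*(-1)*3) = 25*(p - 27) = 25*(-27 + p) = -675 + 25*p)
z(6) + 479 = (-675 + 25*6) + 479 = (-675 + 150) + 479 = -525 + 479 = -46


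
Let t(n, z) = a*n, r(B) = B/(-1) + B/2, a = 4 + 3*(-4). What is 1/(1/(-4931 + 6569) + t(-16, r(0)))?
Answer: 1638/209665 ≈ 0.0078125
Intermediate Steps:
a = -8 (a = 4 - 12 = -8)
r(B) = -B/2 (r(B) = B*(-1) + B*(½) = -B + B/2 = -B/2)
t(n, z) = -8*n
1/(1/(-4931 + 6569) + t(-16, r(0))) = 1/(1/(-4931 + 6569) - 8*(-16)) = 1/(1/1638 + 128) = 1/(209665/1638) = 1638/209665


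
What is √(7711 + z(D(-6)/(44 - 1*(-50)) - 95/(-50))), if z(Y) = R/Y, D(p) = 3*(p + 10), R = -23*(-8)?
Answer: 41*√4215119/953 ≈ 88.328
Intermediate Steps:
R = 184
D(p) = 30 + 3*p (D(p) = 3*(10 + p) = 30 + 3*p)
z(Y) = 184/Y
√(7711 + z(D(-6)/(44 - 1*(-50)) - 95/(-50))) = √(7711 + 184/((30 + 3*(-6))/(44 - 1*(-50)) - 95/(-50))) = √(7711 + 184/((30 - 18)/(44 + 50) - 95*(-1/50))) = √(7711 + 184/(12/94 + 19/10)) = √(7711 + 184/(12*(1/94) + 19/10)) = √(7711 + 184/(6/47 + 19/10)) = √(7711 + 184/(953/470)) = √(7711 + 184*(470/953)) = √(7711 + 86480/953) = √(7435063/953) = 41*√4215119/953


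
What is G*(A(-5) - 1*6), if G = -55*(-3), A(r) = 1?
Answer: -825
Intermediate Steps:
G = 165
G*(A(-5) - 1*6) = 165*(1 - 1*6) = 165*(1 - 6) = 165*(-5) = -825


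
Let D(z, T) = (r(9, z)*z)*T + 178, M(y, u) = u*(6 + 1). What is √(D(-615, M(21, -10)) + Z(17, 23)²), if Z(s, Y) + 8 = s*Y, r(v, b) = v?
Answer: √534317 ≈ 730.97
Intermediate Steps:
M(y, u) = 7*u (M(y, u) = u*7 = 7*u)
Z(s, Y) = -8 + Y*s (Z(s, Y) = -8 + s*Y = -8 + Y*s)
D(z, T) = 178 + 9*T*z (D(z, T) = (9*z)*T + 178 = 9*T*z + 178 = 178 + 9*T*z)
√(D(-615, M(21, -10)) + Z(17, 23)²) = √((178 + 9*(7*(-10))*(-615)) + (-8 + 23*17)²) = √((178 + 9*(-70)*(-615)) + (-8 + 391)²) = √((178 + 387450) + 383²) = √(387628 + 146689) = √534317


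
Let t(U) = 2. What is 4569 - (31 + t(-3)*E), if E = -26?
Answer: 4590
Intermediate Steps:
4569 - (31 + t(-3)*E) = 4569 - (31 + 2*(-26)) = 4569 - (31 - 52) = 4569 - 1*(-21) = 4569 + 21 = 4590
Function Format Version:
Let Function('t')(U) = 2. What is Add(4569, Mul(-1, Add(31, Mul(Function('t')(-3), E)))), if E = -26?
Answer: 4590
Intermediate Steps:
Add(4569, Mul(-1, Add(31, Mul(Function('t')(-3), E)))) = Add(4569, Mul(-1, Add(31, Mul(2, -26)))) = Add(4569, Mul(-1, Add(31, -52))) = Add(4569, Mul(-1, -21)) = Add(4569, 21) = 4590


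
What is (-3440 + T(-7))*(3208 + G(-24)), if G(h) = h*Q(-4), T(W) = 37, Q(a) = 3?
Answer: -10671808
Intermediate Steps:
G(h) = 3*h (G(h) = h*3 = 3*h)
(-3440 + T(-7))*(3208 + G(-24)) = (-3440 + 37)*(3208 + 3*(-24)) = -3403*(3208 - 72) = -3403*3136 = -10671808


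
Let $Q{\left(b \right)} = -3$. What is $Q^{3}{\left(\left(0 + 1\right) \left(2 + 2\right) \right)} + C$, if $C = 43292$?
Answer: $43265$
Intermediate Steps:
$Q^{3}{\left(\left(0 + 1\right) \left(2 + 2\right) \right)} + C = \left(-3\right)^{3} + 43292 = -27 + 43292 = 43265$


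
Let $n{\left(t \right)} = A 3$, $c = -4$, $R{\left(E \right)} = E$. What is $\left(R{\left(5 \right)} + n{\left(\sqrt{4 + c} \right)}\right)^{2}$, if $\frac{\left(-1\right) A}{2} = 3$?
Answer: $169$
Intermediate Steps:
$A = -6$ ($A = \left(-2\right) 3 = -6$)
$n{\left(t \right)} = -18$ ($n{\left(t \right)} = \left(-6\right) 3 = -18$)
$\left(R{\left(5 \right)} + n{\left(\sqrt{4 + c} \right)}\right)^{2} = \left(5 - 18\right)^{2} = \left(-13\right)^{2} = 169$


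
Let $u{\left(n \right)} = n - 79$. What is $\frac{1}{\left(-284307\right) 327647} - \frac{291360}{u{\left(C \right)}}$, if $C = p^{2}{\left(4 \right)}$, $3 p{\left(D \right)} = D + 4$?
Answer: $\frac{244267780579788313}{60269561151963} \approx 4052.9$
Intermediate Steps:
$p{\left(D \right)} = \frac{4}{3} + \frac{D}{3}$ ($p{\left(D \right)} = \frac{D + 4}{3} = \frac{4 + D}{3} = \frac{4}{3} + \frac{D}{3}$)
$C = \frac{64}{9}$ ($C = \left(\frac{4}{3} + \frac{1}{3} \cdot 4\right)^{2} = \left(\frac{4}{3} + \frac{4}{3}\right)^{2} = \left(\frac{8}{3}\right)^{2} = \frac{64}{9} \approx 7.1111$)
$u{\left(n \right)} = -79 + n$ ($u{\left(n \right)} = n - 79 = -79 + n$)
$\frac{1}{\left(-284307\right) 327647} - \frac{291360}{u{\left(C \right)}} = \frac{1}{\left(-284307\right) 327647} - \frac{291360}{-79 + \frac{64}{9}} = \left(- \frac{1}{284307}\right) \frac{1}{327647} - \frac{291360}{- \frac{647}{9}} = - \frac{1}{93152335629} - - \frac{2622240}{647} = - \frac{1}{93152335629} + \frac{2622240}{647} = \frac{244267780579788313}{60269561151963}$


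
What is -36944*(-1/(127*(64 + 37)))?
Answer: 36944/12827 ≈ 2.8802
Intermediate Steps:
-36944*(-1/(127*(64 + 37))) = -36944/(101*(-127)) = -36944/(-12827) = -36944*(-1/12827) = 36944/12827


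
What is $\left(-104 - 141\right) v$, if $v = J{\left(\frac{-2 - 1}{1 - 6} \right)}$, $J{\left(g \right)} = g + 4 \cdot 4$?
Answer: $-4067$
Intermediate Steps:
$J{\left(g \right)} = 16 + g$ ($J{\left(g \right)} = g + 16 = 16 + g$)
$v = \frac{83}{5}$ ($v = 16 + \frac{-2 - 1}{1 - 6} = 16 - \frac{3}{-5} = 16 - - \frac{3}{5} = 16 + \frac{3}{5} = \frac{83}{5} \approx 16.6$)
$\left(-104 - 141\right) v = \left(-104 - 141\right) \frac{83}{5} = \left(-245\right) \frac{83}{5} = -4067$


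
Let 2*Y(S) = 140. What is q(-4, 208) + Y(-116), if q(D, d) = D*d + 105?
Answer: -657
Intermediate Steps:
q(D, d) = 105 + D*d
Y(S) = 70 (Y(S) = (½)*140 = 70)
q(-4, 208) + Y(-116) = (105 - 4*208) + 70 = (105 - 832) + 70 = -727 + 70 = -657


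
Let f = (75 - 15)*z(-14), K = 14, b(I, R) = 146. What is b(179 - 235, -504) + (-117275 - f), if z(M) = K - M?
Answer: -118809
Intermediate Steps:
z(M) = 14 - M
f = 1680 (f = (75 - 15)*(14 - 1*(-14)) = 60*(14 + 14) = 60*28 = 1680)
b(179 - 235, -504) + (-117275 - f) = 146 + (-117275 - 1*1680) = 146 + (-117275 - 1680) = 146 - 118955 = -118809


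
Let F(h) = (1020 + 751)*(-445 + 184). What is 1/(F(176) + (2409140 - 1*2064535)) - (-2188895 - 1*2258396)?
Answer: 523117051165/117626 ≈ 4.4473e+6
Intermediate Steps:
F(h) = -462231 (F(h) = 1771*(-261) = -462231)
1/(F(176) + (2409140 - 1*2064535)) - (-2188895 - 1*2258396) = 1/(-462231 + (2409140 - 1*2064535)) - (-2188895 - 1*2258396) = 1/(-462231 + (2409140 - 2064535)) - (-2188895 - 2258396) = 1/(-462231 + 344605) - 1*(-4447291) = 1/(-117626) + 4447291 = -1/117626 + 4447291 = 523117051165/117626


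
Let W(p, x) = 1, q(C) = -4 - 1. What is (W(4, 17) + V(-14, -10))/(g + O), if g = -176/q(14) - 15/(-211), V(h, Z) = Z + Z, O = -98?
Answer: 20045/66179 ≈ 0.30289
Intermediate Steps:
q(C) = -5
V(h, Z) = 2*Z
g = 37211/1055 (g = -176/(-5) - 15/(-211) = -176*(-⅕) - 15*(-1/211) = 176/5 + 15/211 = 37211/1055 ≈ 35.271)
(W(4, 17) + V(-14, -10))/(g + O) = (1 + 2*(-10))/(37211/1055 - 98) = (1 - 20)/(-66179/1055) = -19*(-1055/66179) = 20045/66179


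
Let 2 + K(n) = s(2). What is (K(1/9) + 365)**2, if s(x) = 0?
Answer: 131769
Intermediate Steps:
K(n) = -2 (K(n) = -2 + 0 = -2)
(K(1/9) + 365)**2 = (-2 + 365)**2 = 363**2 = 131769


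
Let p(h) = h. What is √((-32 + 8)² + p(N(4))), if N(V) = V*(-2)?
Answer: 2*√142 ≈ 23.833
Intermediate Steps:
N(V) = -2*V
√((-32 + 8)² + p(N(4))) = √((-32 + 8)² - 2*4) = √((-24)² - 8) = √(576 - 8) = √568 = 2*√142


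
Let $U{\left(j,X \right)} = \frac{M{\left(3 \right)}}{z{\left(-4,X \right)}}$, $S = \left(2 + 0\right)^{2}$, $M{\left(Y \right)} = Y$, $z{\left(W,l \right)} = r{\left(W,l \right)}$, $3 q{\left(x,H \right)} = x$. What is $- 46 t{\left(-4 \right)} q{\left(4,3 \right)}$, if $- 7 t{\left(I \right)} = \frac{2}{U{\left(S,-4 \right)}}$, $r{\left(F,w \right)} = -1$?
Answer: $- \frac{368}{63} \approx -5.8413$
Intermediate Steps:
$q{\left(x,H \right)} = \frac{x}{3}$
$z{\left(W,l \right)} = -1$
$S = 4$ ($S = 2^{2} = 4$)
$U{\left(j,X \right)} = -3$ ($U{\left(j,X \right)} = \frac{3}{-1} = 3 \left(-1\right) = -3$)
$t{\left(I \right)} = \frac{2}{21}$ ($t{\left(I \right)} = - \frac{2 \frac{1}{-3}}{7} = - \frac{2 \left(- \frac{1}{3}\right)}{7} = \left(- \frac{1}{7}\right) \left(- \frac{2}{3}\right) = \frac{2}{21}$)
$- 46 t{\left(-4 \right)} q{\left(4,3 \right)} = \left(-46\right) \frac{2}{21} \cdot \frac{1}{3} \cdot 4 = \left(- \frac{92}{21}\right) \frac{4}{3} = - \frac{368}{63}$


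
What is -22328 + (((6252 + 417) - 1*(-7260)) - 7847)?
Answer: -16246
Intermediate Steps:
-22328 + (((6252 + 417) - 1*(-7260)) - 7847) = -22328 + ((6669 + 7260) - 7847) = -22328 + (13929 - 7847) = -22328 + 6082 = -16246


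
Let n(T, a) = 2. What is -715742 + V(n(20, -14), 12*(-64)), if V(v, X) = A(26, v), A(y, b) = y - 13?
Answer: -715729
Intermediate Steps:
A(y, b) = -13 + y
V(v, X) = 13 (V(v, X) = -13 + 26 = 13)
-715742 + V(n(20, -14), 12*(-64)) = -715742 + 13 = -715729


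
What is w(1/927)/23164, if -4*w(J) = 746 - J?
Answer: -691541/85892112 ≈ -0.0080513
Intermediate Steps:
w(J) = -373/2 + J/4 (w(J) = -(746 - J)/4 = -373/2 + J/4)
w(1/927)/23164 = (-373/2 + (¼)/927)/23164 = (-373/2 + (¼)*(1/927))*(1/23164) = (-373/2 + 1/3708)*(1/23164) = -691541/3708*1/23164 = -691541/85892112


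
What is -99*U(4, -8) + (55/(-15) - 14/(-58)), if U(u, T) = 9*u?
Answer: -310366/87 ≈ -3567.4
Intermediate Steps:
-99*U(4, -8) + (55/(-15) - 14/(-58)) = -891*4 + (55/(-15) - 14/(-58)) = -99*36 + (55*(-1/15) - 14*(-1/58)) = -3564 + (-11/3 + 7/29) = -3564 - 298/87 = -310366/87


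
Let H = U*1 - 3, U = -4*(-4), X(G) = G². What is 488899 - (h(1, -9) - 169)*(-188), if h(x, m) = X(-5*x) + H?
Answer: 464271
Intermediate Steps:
U = 16
H = 13 (H = 16*1 - 3 = 16 - 3 = 13)
h(x, m) = 13 + 25*x² (h(x, m) = (-5*x)² + 13 = 25*x² + 13 = 13 + 25*x²)
488899 - (h(1, -9) - 169)*(-188) = 488899 - ((13 + 25*1²) - 169)*(-188) = 488899 - ((13 + 25*1) - 169)*(-188) = 488899 - ((13 + 25) - 169)*(-188) = 488899 - (38 - 169)*(-188) = 488899 - (-131)*(-188) = 488899 - 1*24628 = 488899 - 24628 = 464271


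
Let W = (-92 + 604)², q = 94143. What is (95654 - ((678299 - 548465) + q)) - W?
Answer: -390467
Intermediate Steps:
W = 262144 (W = 512² = 262144)
(95654 - ((678299 - 548465) + q)) - W = (95654 - ((678299 - 548465) + 94143)) - 1*262144 = (95654 - (129834 + 94143)) - 262144 = (95654 - 1*223977) - 262144 = (95654 - 223977) - 262144 = -128323 - 262144 = -390467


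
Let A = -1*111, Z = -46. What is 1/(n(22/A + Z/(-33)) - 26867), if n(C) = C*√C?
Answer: -48906453104487/1313969672446116229 - 3565320*√445665/1313969672446116229 ≈ -3.7222e-5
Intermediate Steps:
A = -111
n(C) = C^(3/2)
1/(n(22/A + Z/(-33)) - 26867) = 1/((22/(-111) - 46/(-33))^(3/2) - 26867) = 1/((22*(-1/111) - 46*(-1/33))^(3/2) - 26867) = 1/((-22/111 + 46/33)^(3/2) - 26867) = 1/((1460/1221)^(3/2) - 26867) = 1/(2920*√445665/1490841 - 26867) = 1/(-26867 + 2920*√445665/1490841)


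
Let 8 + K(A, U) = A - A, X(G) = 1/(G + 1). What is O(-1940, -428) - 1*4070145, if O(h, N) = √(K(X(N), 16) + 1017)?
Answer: -4070145 + √1009 ≈ -4.0701e+6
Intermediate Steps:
X(G) = 1/(1 + G)
K(A, U) = -8 (K(A, U) = -8 + (A - A) = -8 + 0 = -8)
O(h, N) = √1009 (O(h, N) = √(-8 + 1017) = √1009)
O(-1940, -428) - 1*4070145 = √1009 - 1*4070145 = √1009 - 4070145 = -4070145 + √1009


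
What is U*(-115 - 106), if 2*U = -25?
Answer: 5525/2 ≈ 2762.5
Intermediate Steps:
U = -25/2 (U = (½)*(-25) = -25/2 ≈ -12.500)
U*(-115 - 106) = -25*(-115 - 106)/2 = -25/2*(-221) = 5525/2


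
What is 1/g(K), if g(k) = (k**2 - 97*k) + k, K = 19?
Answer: -1/1463 ≈ -0.00068353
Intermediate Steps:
g(k) = k**2 - 96*k
1/g(K) = 1/(19*(-96 + 19)) = 1/(19*(-77)) = 1/(-1463) = -1/1463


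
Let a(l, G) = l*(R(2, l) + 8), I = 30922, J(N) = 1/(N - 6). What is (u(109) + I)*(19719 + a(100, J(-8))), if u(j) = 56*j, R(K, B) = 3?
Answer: 770844294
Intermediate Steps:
J(N) = 1/(-6 + N)
a(l, G) = 11*l (a(l, G) = l*(3 + 8) = l*11 = 11*l)
(u(109) + I)*(19719 + a(100, J(-8))) = (56*109 + 30922)*(19719 + 11*100) = (6104 + 30922)*(19719 + 1100) = 37026*20819 = 770844294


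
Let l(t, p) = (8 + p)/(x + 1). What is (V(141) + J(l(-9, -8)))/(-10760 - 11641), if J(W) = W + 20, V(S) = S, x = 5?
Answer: -161/22401 ≈ -0.0071872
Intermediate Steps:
l(t, p) = 4/3 + p/6 (l(t, p) = (8 + p)/(5 + 1) = (8 + p)/6 = (8 + p)*(⅙) = 4/3 + p/6)
J(W) = 20 + W
(V(141) + J(l(-9, -8)))/(-10760 - 11641) = (141 + (20 + (4/3 + (⅙)*(-8))))/(-10760 - 11641) = (141 + (20 + (4/3 - 4/3)))/(-22401) = (141 + (20 + 0))*(-1/22401) = (141 + 20)*(-1/22401) = 161*(-1/22401) = -161/22401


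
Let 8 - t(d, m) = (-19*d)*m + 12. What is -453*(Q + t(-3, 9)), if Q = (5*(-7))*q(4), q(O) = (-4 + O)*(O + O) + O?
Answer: 297621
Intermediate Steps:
t(d, m) = -4 + 19*d*m (t(d, m) = 8 - ((-19*d)*m + 12) = 8 - (-19*d*m + 12) = 8 - (12 - 19*d*m) = 8 + (-12 + 19*d*m) = -4 + 19*d*m)
q(O) = O + 2*O*(-4 + O) (q(O) = (-4 + O)*(2*O) + O = 2*O*(-4 + O) + O = O + 2*O*(-4 + O))
Q = -140 (Q = (5*(-7))*(4*(-7 + 2*4)) = -140*(-7 + 8) = -140 ≈ -140.00)
-453*(Q + t(-3, 9)) = -453*(-140 + (-4 + 19*(-3)*9)) = -453*(-140 + (-4 - 513)) = -453*(-140 - 517) = -453*(-657) = 297621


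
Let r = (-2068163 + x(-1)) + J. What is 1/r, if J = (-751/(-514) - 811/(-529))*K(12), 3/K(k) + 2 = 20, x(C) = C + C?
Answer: -1631436/3374078020807 ≈ -4.8352e-7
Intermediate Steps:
x(C) = 2*C
K(k) = ⅙ (K(k) = 3/(-2 + 20) = 3/18 = 3*(1/18) = ⅙)
J = 814133/1631436 (J = (-751/(-514) - 811/(-529))*(⅙) = (-751*(-1/514) - 811*(-1/529))*(⅙) = (751/514 + 811/529)*(⅙) = (814133/271906)*(⅙) = 814133/1631436 ≈ 0.49903)
r = -3374078020807/1631436 (r = (-2068163 + 2*(-1)) + 814133/1631436 = (-2068163 - 2) + 814133/1631436 = -2068165 + 814133/1631436 = -3374078020807/1631436 ≈ -2.0682e+6)
1/r = 1/(-3374078020807/1631436) = -1631436/3374078020807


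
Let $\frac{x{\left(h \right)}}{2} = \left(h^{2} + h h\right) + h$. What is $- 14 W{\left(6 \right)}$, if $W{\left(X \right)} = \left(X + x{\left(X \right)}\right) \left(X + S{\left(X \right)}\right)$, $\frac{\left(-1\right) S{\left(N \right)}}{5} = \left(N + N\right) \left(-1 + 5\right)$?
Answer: $530712$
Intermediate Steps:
$S{\left(N \right)} = - 40 N$ ($S{\left(N \right)} = - 5 \left(N + N\right) \left(-1 + 5\right) = - 5 \cdot 2 N 4 = - 5 \cdot 8 N = - 40 N$)
$x{\left(h \right)} = 2 h + 4 h^{2}$ ($x{\left(h \right)} = 2 \left(\left(h^{2} + h h\right) + h\right) = 2 \left(\left(h^{2} + h^{2}\right) + h\right) = 2 \left(2 h^{2} + h\right) = 2 \left(h + 2 h^{2}\right) = 2 h + 4 h^{2}$)
$W{\left(X \right)} = - 39 X \left(X + 2 X \left(1 + 2 X\right)\right)$ ($W{\left(X \right)} = \left(X + 2 X \left(1 + 2 X\right)\right) \left(X - 40 X\right) = \left(X + 2 X \left(1 + 2 X\right)\right) \left(- 39 X\right) = - 39 X \left(X + 2 X \left(1 + 2 X\right)\right)$)
$- 14 W{\left(6 \right)} = - 14 \cdot 6^{2} \left(-117 - 936\right) = - 14 \cdot 36 \left(-117 - 936\right) = - 14 \cdot 36 \left(-1053\right) = \left(-14\right) \left(-37908\right) = 530712$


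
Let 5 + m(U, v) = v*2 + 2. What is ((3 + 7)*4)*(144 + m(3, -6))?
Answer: 5160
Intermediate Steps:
m(U, v) = -3 + 2*v (m(U, v) = -5 + (v*2 + 2) = -5 + (2*v + 2) = -5 + (2 + 2*v) = -3 + 2*v)
((3 + 7)*4)*(144 + m(3, -6)) = ((3 + 7)*4)*(144 + (-3 + 2*(-6))) = (10*4)*(144 + (-3 - 12)) = 40*(144 - 15) = 40*129 = 5160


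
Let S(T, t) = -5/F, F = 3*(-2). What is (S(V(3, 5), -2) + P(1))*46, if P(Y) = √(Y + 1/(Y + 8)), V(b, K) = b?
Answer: 115/3 + 46*√10/3 ≈ 86.822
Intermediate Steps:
F = -6
P(Y) = √(Y + 1/(8 + Y))
S(T, t) = ⅚ (S(T, t) = -5/(-6) = -5*(-⅙) = ⅚)
(S(V(3, 5), -2) + P(1))*46 = (⅚ + √((1 + 1*(8 + 1))/(8 + 1)))*46 = (⅚ + √((1 + 1*9)/9))*46 = (⅚ + √((1 + 9)/9))*46 = (⅚ + √((⅑)*10))*46 = (⅚ + √(10/9))*46 = (⅚ + √10/3)*46 = 115/3 + 46*√10/3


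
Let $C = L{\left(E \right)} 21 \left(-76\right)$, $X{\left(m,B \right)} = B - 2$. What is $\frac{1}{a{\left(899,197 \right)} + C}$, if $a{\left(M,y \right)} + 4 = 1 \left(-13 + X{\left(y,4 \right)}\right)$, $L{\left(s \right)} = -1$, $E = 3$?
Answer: $\frac{1}{1581} \approx 0.00063251$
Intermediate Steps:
$X{\left(m,B \right)} = -2 + B$
$a{\left(M,y \right)} = -15$ ($a{\left(M,y \right)} = -4 + 1 \left(-13 + \left(-2 + 4\right)\right) = -4 + 1 \left(-13 + 2\right) = -4 + 1 \left(-11\right) = -4 - 11 = -15$)
$C = 1596$ ($C = \left(-1\right) 21 \left(-76\right) = \left(-21\right) \left(-76\right) = 1596$)
$\frac{1}{a{\left(899,197 \right)} + C} = \frac{1}{-15 + 1596} = \frac{1}{1581}$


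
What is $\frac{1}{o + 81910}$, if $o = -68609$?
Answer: $\frac{1}{13301} \approx 7.5182 \cdot 10^{-5}$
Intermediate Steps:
$\frac{1}{o + 81910} = \frac{1}{-68609 + 81910} = \frac{1}{13301}$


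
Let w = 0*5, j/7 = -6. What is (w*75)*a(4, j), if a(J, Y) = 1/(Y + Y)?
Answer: 0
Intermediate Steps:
j = -42 (j = 7*(-6) = -42)
w = 0
a(J, Y) = 1/(2*Y)
(w*75)*a(4, j) = (0*75)*((½)/(-42)) = 0*((½)*(-1/42)) = 0*(-1/84) = 0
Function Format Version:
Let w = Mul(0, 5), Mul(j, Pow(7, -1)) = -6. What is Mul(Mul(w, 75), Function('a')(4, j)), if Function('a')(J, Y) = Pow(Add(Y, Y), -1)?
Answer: 0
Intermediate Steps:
j = -42 (j = Mul(7, -6) = -42)
w = 0
Function('a')(J, Y) = Mul(Rational(1, 2), Pow(Y, -1)) (Function('a')(J, Y) = Pow(Mul(2, Y), -1) = Mul(Rational(1, 2), Pow(Y, -1)))
Mul(Mul(w, 75), Function('a')(4, j)) = Mul(Mul(0, 75), Mul(Rational(1, 2), Pow(-42, -1))) = Mul(0, Mul(Rational(1, 2), Rational(-1, 42))) = Mul(0, Rational(-1, 84)) = 0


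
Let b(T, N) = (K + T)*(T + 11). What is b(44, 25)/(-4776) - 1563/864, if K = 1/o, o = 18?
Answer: -398267/171936 ≈ -2.3164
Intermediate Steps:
K = 1/18 ≈ 0.055556
b(T, N) = (11 + T)*(1/18 + T) (b(T, N) = (1/18 + T)*(T + 11) = (1/18 + T)*(11 + T) = (11 + T)*(1/18 + T))
b(44, 25)/(-4776) - 1563/864 = (11/18 + 44**2 + (199/18)*44)/(-4776) - 1563/864 = (11/18 + 1936 + 4378/9)*(-1/4776) - 1563*1/864 = (43615/18)*(-1/4776) - 521/288 = -43615/85968 - 521/288 = -398267/171936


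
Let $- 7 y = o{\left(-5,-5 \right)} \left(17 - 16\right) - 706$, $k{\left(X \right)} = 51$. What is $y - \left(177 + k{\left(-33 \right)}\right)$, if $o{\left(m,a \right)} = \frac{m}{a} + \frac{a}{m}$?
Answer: $- \frac{892}{7} \approx -127.43$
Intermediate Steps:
$o{\left(m,a \right)} = \frac{a}{m} + \frac{m}{a}$
$y = \frac{704}{7}$ ($y = - \frac{\left(- \frac{5}{-5} - \frac{5}{-5}\right) \left(17 - 16\right) - 706}{7} = - \frac{\left(\left(-5\right) \left(- \frac{1}{5}\right) - -1\right) 1 - 706}{7} = - \frac{\left(1 + 1\right) 1 - 706}{7} = - \frac{2 \cdot 1 - 706}{7} = - \frac{2 - 706}{7} = \left(- \frac{1}{7}\right) \left(-704\right) = \frac{704}{7} \approx 100.57$)
$y - \left(177 + k{\left(-33 \right)}\right) = \frac{704}{7} - \left(177 + 51\right) = \frac{704}{7} - 228 = - \frac{892}{7}$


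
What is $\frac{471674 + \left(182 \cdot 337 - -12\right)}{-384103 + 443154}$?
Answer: $\frac{533020}{59051} \approx 9.0264$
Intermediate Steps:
$\frac{471674 + \left(182 \cdot 337 - -12\right)}{-384103 + 443154} = \frac{471674 + \left(61334 + \left(-6 + 18\right)\right)}{59051} = \left(471674 + \left(61334 + 12\right)\right) \frac{1}{59051} = \left(471674 + 61346\right) \frac{1}{59051} = 533020 \cdot \frac{1}{59051} = \frac{533020}{59051}$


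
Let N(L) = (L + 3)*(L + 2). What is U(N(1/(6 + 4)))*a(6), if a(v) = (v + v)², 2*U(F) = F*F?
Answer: 3814209/1250 ≈ 3051.4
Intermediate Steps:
N(L) = (2 + L)*(3 + L) (N(L) = (3 + L)*(2 + L) = (2 + L)*(3 + L))
U(F) = F²/2 (U(F) = (F*F)/2 = F²/2)
a(v) = 4*v² (a(v) = (2*v)² = 4*v²)
U(N(1/(6 + 4)))*a(6) = ((6 + (1/(6 + 4))² + 5/(6 + 4))²/2)*(4*6²) = ((6 + (1/10)² + 5/10)²/2)*(4*36) = ((6 + (⅒)² + 5*(⅒))²/2)*144 = ((6 + 1/100 + ½)²/2)*144 = ((651/100)²/2)*144 = ((½)*(423801/10000))*144 = (423801/20000)*144 = 3814209/1250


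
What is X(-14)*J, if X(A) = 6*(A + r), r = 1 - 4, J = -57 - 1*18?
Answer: 7650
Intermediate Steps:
J = -75 (J = -57 - 18 = -75)
r = -3
X(A) = -18 + 6*A (X(A) = 6*(A - 3) = 6*(-3 + A) = -18 + 6*A)
X(-14)*J = (-18 + 6*(-14))*(-75) = (-18 - 84)*(-75) = -102*(-75) = 7650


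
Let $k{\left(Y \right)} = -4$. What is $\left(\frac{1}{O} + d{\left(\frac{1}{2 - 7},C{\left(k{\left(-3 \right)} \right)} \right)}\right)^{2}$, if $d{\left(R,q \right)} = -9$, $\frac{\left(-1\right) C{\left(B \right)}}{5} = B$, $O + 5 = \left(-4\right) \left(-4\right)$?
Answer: $\frac{9604}{121} \approx 79.372$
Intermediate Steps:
$O = 11$ ($O = -5 - -16 = -5 + 16 = 11$)
$C{\left(B \right)} = - 5 B$
$\left(\frac{1}{O} + d{\left(\frac{1}{2 - 7},C{\left(k{\left(-3 \right)} \right)} \right)}\right)^{2} = \left(\frac{1}{11} - 9\right)^{2} = \left(- \frac{98}{11}\right)^{2} = \frac{9604}{121}$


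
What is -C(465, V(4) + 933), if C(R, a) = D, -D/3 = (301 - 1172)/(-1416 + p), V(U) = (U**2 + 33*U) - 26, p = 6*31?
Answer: 871/410 ≈ 2.1244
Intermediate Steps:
p = 186
V(U) = -26 + U**2 + 33*U
D = -871/410 (D = -3*(301 - 1172)/(-1416 + 186) = -(-2613)/(-1230) = -(-2613)*(-1)/1230 = -3*871/1230 = -871/410 ≈ -2.1244)
C(R, a) = -871/410
-C(465, V(4) + 933) = -1*(-871/410) = 871/410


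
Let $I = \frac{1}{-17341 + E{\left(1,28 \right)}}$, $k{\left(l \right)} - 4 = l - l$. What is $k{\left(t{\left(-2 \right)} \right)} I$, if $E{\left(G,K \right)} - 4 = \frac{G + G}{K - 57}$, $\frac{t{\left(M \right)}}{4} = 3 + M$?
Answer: $- \frac{116}{502775} \approx -0.00023072$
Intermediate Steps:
$t{\left(M \right)} = 12 + 4 M$ ($t{\left(M \right)} = 4 \left(3 + M\right) = 12 + 4 M$)
$k{\left(l \right)} = 4$ ($k{\left(l \right)} = 4 + \left(l - l\right) = 4 + 0 = 4$)
$E{\left(G,K \right)} = 4 + \frac{2 G}{-57 + K}$ ($E{\left(G,K \right)} = 4 + \frac{G + G}{K - 57} = 4 + \frac{2 G}{-57 + K}$)
$I = - \frac{29}{502775}$ ($I = \frac{1}{-17341 + \frac{2 \left(-114 + 1 + 2 \cdot 28\right)}{-57 + 28}} = \frac{1}{-17341 + \frac{2 \left(-114 + 1 + 56\right)}{-29}} = \frac{1}{-17341 + 2 \left(- \frac{1}{29}\right) \left(-57\right)} = \frac{1}{-17341 + \frac{114}{29}} = \frac{1}{- \frac{502775}{29}} = - \frac{29}{502775} \approx -5.768 \cdot 10^{-5}$)
$k{\left(t{\left(-2 \right)} \right)} I = 4 \left(- \frac{29}{502775}\right) = - \frac{116}{502775}$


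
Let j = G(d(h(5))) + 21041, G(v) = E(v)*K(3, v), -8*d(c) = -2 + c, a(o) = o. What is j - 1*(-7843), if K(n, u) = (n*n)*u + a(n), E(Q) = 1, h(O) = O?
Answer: 231069/8 ≈ 28884.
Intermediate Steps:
d(c) = ¼ - c/8 (d(c) = -(-2 + c)/8 = ¼ - c/8)
K(n, u) = n + u*n² (K(n, u) = (n*n)*u + n = n²*u + n = u*n² + n = n + u*n²)
G(v) = 3 + 9*v (G(v) = 1*(3*(1 + 3*v)) = 1*(3 + 9*v) = 3 + 9*v)
j = 168325/8 (j = (3 + 9*(¼ - ⅛*5)) + 21041 = (3 + 9*(¼ - 5/8)) + 21041 = (3 + 9*(-3/8)) + 21041 = (3 - 27/8) + 21041 = -3/8 + 21041 = 168325/8 ≈ 21041.)
j - 1*(-7843) = 168325/8 - 1*(-7843) = 168325/8 + 7843 = 231069/8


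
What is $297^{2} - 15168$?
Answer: $73041$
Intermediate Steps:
$297^{2} - 15168 = 88209 - 15168 = 73041$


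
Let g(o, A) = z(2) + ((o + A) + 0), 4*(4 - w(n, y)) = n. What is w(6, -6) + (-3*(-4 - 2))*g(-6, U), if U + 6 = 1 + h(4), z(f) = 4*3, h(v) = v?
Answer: 185/2 ≈ 92.500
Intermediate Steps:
w(n, y) = 4 - n/4
z(f) = 12
U = -1 (U = -6 + (1 + 4) = -6 + 5 = -1)
g(o, A) = 12 + A + o (g(o, A) = 12 + ((o + A) + 0) = 12 + ((A + o) + 0) = 12 + (A + o) = 12 + A + o)
w(6, -6) + (-3*(-4 - 2))*g(-6, U) = (4 - ¼*6) + (-3*(-4 - 2))*(12 - 1 - 6) = (4 - 3/2) - 3*(-6)*5 = 5/2 + 18*5 = 5/2 + 90 = 185/2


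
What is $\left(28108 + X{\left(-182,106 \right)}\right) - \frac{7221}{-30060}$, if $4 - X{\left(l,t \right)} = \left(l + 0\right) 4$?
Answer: $\frac{288979207}{10020} \approx 28840.0$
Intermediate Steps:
$X{\left(l,t \right)} = 4 - 4 l$ ($X{\left(l,t \right)} = 4 - \left(l + 0\right) 4 = 4 - l 4 = 4 - 4 l$)
$\left(28108 + X{\left(-182,106 \right)}\right) - \frac{7221}{-30060} = \left(28108 + \left(4 - -728\right)\right) - \frac{7221}{-30060} = \left(28108 + \left(4 + 728\right)\right) - - \frac{2407}{10020} = \left(28108 + 732\right) + \frac{2407}{10020} = 28840 + \frac{2407}{10020} = \frac{288979207}{10020}$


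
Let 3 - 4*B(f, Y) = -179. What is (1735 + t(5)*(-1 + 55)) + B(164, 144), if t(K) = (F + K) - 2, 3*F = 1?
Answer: 3921/2 ≈ 1960.5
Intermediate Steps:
F = 1/3 (F = (1/3)*1 = 1/3 ≈ 0.33333)
B(f, Y) = 91/2 (B(f, Y) = 3/4 - 1/4*(-179) = 3/4 + 179/4 = 91/2)
t(K) = -5/3 + K (t(K) = (1/3 + K) - 2 = -5/3 + K)
(1735 + t(5)*(-1 + 55)) + B(164, 144) = (1735 + (-5/3 + 5)*(-1 + 55)) + 91/2 = (1735 + (10/3)*54) + 91/2 = (1735 + 180) + 91/2 = 1915 + 91/2 = 3921/2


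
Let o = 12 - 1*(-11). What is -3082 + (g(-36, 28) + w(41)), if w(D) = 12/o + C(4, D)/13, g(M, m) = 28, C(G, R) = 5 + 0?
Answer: -912875/299 ≈ -3053.1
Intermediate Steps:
o = 23 (o = 12 + 11 = 23)
C(G, R) = 5
w(D) = 271/299 (w(D) = 12/23 + 5/13 = 271/299)
-3082 + (g(-36, 28) + w(41)) = -3082 + (28 + 271/299) = -3082 + 8643/299 = -912875/299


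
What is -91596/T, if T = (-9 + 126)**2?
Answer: -30532/4563 ≈ -6.6912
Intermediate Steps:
T = 13689 (T = 117**2 = 13689)
-91596/T = -91596/13689 = -91596*1/13689 = -30532/4563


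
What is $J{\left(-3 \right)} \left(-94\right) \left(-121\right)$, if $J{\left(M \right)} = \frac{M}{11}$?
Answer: $-3102$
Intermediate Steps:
$J{\left(M \right)} = \frac{M}{11}$ ($J{\left(M \right)} = M \frac{1}{11} = \frac{M}{11}$)
$J{\left(-3 \right)} \left(-94\right) \left(-121\right) = \frac{1}{11} \left(-3\right) \left(-94\right) \left(-121\right) = \left(- \frac{3}{11}\right) \left(-94\right) \left(-121\right) = \frac{282}{11} \left(-121\right) = -3102$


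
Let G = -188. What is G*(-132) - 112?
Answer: 24704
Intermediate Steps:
G*(-132) - 112 = -188*(-132) - 112 = 24816 - 112 = 24704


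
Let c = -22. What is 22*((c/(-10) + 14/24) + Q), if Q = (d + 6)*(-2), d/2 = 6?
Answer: -21923/30 ≈ -730.77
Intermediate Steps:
d = 12 (d = 2*6 = 12)
Q = -36 (Q = (12 + 6)*(-2) = 18*(-2) = -36)
22*((c/(-10) + 14/24) + Q) = 22*((-22/(-10) + 14/24) - 36) = 22*((-22*(-1/10) + 14*(1/24)) - 36) = 22*((11/5 + 7/12) - 36) = 22*(167/60 - 36) = 22*(-1993/60) = -21923/30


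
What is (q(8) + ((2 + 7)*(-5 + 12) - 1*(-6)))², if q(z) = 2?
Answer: 5041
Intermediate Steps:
(q(8) + ((2 + 7)*(-5 + 12) - 1*(-6)))² = (2 + ((2 + 7)*(-5 + 12) - 1*(-6)))² = (2 + (9*7 + 6))² = (2 + (63 + 6))² = (2 + 69)² = 71² = 5041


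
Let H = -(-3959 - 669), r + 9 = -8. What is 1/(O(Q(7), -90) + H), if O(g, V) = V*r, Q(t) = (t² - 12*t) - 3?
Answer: 1/6158 ≈ 0.00016239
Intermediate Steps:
r = -17 (r = -9 - 8 = -17)
Q(t) = -3 + t² - 12*t
O(g, V) = -17*V (O(g, V) = V*(-17) = -17*V)
H = 4628 (H = -1*(-4628) = 4628)
1/(O(Q(7), -90) + H) = 1/(-17*(-90) + 4628) = 1/(1530 + 4628) = 1/6158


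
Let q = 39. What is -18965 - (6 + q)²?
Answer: -20990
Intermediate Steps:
-18965 - (6 + q)² = -18965 - (6 + 39)² = -18965 - 1*45² = -18965 - 1*2025 = -18965 - 2025 = -20990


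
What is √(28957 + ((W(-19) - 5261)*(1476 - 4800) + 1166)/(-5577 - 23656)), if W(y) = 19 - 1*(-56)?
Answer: √24241773687383/29233 ≈ 168.43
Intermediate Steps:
W(y) = 75 (W(y) = 19 + 56 = 75)
√(28957 + ((W(-19) - 5261)*(1476 - 4800) + 1166)/(-5577 - 23656)) = √(28957 + ((75 - 5261)*(1476 - 4800) + 1166)/(-5577 - 23656)) = √(28957 + (-5186*(-3324) + 1166)/(-29233)) = √(28957 + (17238264 + 1166)*(-1/29233)) = √(28957 + 17239430*(-1/29233)) = √(28957 - 17239430/29233) = √(829260551/29233) = √24241773687383/29233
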